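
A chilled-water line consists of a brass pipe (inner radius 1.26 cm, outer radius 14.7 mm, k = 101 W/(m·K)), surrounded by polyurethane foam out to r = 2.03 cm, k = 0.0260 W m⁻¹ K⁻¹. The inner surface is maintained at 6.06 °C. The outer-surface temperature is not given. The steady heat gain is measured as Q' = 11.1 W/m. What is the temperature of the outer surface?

T_out = 28.0 °C

Series resistances:
  R'_brass = ln(0.0147/0.0126)/(2πk) = 0.1542/(2π·101) = 2.429×10^-4 m·K/W
  R'_polyurethane foam = ln(0.0203/0.0147)/(2πk) = 0.3228/(2π·0.0260) = 1.976 m·K/W
ΣR = 1.976 m·K/W
ΔT = Q'·ΣR = 11.1 × 1.976 = 21.93 K
Heat flows inward, so T_out = T_in + ΔT = 6.06 + 21.93 = 28.0 °C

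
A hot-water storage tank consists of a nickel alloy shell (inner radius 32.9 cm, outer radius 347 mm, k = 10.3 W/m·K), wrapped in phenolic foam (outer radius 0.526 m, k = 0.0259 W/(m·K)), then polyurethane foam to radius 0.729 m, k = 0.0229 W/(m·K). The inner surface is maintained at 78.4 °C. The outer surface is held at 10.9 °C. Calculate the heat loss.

Q = 13.9 W

Series thermal resistances, inner to outer:
  R_nickel alloy = (1/0.329 − 1/0.347)/(4πk) = 0.1577/(4π·10.3) = 0.001218 K/W
  R_phenolic foam = (1/0.347 − 1/0.526)/(4πk) = 0.9807/(4π·0.0259) = 3.013 K/W
  R_polyurethane foam = (1/0.526 − 1/0.729)/(4πk) = 0.5294/(4π·0.0229) = 1.840 K/W
ΣR = 0.001218 + 3.013 + 1.840 = 4.854 K/W
Q = ΔT/ΣR = (78.4 °C − 10.9 °C)/4.854 = 13.9 W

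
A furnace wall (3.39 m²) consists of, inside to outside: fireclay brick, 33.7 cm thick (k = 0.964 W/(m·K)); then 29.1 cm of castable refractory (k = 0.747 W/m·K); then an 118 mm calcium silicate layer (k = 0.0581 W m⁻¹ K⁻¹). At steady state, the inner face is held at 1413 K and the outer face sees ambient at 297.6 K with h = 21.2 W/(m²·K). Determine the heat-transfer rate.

Resistance network (inner→outer):
  R_fireclay brick = L/(kA) = 0.337/(0.964·3.39) = 0.1031 K/W
  R_castable refractory = L/(kA) = 0.291/(0.747·3.39) = 0.1149 K/W
  R_calcium silicate = L/(kA) = 0.118/(0.0581·3.39) = 0.5991 K/W
  R_conv,out = 1/(hA) = 1/(21.2·3.39) = 0.01391 K/W
ΣR = 0.1031 + 0.1149 + 0.5991 + 0.01391 = 0.8310 K/W
Q = ΔT/ΣR = (1413 K − 297.6 K)/0.8310 = 1340 W

Q = 1340 W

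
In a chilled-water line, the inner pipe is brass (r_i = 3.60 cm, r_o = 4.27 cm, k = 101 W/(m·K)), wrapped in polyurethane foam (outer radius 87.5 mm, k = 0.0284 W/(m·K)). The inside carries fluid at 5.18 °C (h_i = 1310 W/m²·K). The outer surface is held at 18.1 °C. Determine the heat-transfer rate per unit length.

Series thermal resistances, inner to outer:
  R'_conv,in = 1/(2πr h) = 1/(2π·0.0360·1310) = 0.003375 m·K/W
  R'_brass = ln(0.0427/0.0360)/(2πk) = 0.1707/(2π·101) = 2.690×10^-4 m·K/W
  R'_polyurethane foam = ln(0.0875/0.0427)/(2πk) = 0.7174/(2π·0.0284) = 4.021 m·K/W
ΣR = 0.003375 + 2.690×10^-4 + 4.021 = 4.025 m·K/W
Q' = ΔT/ΣR = (5.18 °C − 18.1 °C)/4.025 = -3.21 W/m
(Negative Q' ⇒ heat flows inward; heat gain = 3.21 W/m.)

Q' = 3.21 W/m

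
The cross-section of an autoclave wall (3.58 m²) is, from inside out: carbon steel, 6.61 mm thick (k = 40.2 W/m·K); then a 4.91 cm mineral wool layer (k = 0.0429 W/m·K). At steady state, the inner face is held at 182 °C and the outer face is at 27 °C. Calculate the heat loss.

Resistance network (inner→outer):
  R_carbon steel = L/(kA) = 0.00661/(40.2·3.58) = 4.593×10^-5 K/W
  R_mineral wool = L/(kA) = 0.0491/(0.0429·3.58) = 0.3197 K/W
ΣR = 4.593×10^-5 + 0.3197 = 0.3197 K/W
Q = ΔT/ΣR = (182 °C − 27 °C)/0.3197 = 485 W

Q = 485 W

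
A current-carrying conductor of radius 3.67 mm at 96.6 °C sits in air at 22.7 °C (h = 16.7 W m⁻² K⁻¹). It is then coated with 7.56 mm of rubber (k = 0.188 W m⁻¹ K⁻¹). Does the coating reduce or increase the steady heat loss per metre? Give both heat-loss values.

increases: 28.5 → 41.2 W/m

Critical radius for a cylinder: r_cr = k/h = 0.0113 m = 1.13 cm.
Outer radius after coating: r₂ = 0.00367 + 0.00756 = 0.01123 m.
Since r₁ < r_cr and r₂ ≤ r_cr, the coating moves toward the maximum at r_cr — heat loss rises.
Bare: R = 1/(2πr₁h) = 2.597 m·K/W; Q = 73.9/2.597 = 28.5 W/m.
Coated: R = R_cond + R_conv = 1.795 m·K/W; Q = 73.9/1.795 = 41.2 W/m.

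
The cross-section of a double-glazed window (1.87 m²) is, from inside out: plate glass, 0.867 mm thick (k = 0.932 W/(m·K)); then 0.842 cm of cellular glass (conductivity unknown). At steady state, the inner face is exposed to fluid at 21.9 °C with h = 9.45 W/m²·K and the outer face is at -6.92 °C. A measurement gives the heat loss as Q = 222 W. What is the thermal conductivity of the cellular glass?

ΣR = ΔT/Q = |21.9 − -6.92|/222 = 0.1298 K/W
Known resistances:
  R_conv,in = 1/(hA) = 1/(9.45·1.87) = 0.05659 K/W
  R_plate glass = L/(kA) = 8.67×10^-4/(0.932·1.87) = 4.975×10^-4 K/W
R_cellular glass = ΣR − ΣR_known = 0.1298 − 0.05709 = 0.07271 K/W
L/(kA) = 0.07271 ⇒ k = 0.00842/(0.07271·1.87) = 0.0619 W/m·K

k = 0.0619 W/m·K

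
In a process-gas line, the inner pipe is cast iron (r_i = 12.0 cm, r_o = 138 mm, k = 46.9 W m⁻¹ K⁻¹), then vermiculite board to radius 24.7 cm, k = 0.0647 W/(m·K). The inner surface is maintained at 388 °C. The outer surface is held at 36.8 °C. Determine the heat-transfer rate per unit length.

Treat each layer as a resistance in series:
  R'_cast iron = ln(0.138/0.120)/(2πk) = 0.1398/(2π·46.9) = 4.743×10^-4 m·K/W
  R'_vermiculite board = ln(0.247/0.138)/(2πk) = 0.5821/(2π·0.0647) = 1.432 m·K/W
ΣR = 4.743×10^-4 + 1.432 = 1.432 m·K/W
Q' = ΔT/ΣR = (388 °C − 36.8 °C)/1.432 = 245 W/m

Q' = 245 W/m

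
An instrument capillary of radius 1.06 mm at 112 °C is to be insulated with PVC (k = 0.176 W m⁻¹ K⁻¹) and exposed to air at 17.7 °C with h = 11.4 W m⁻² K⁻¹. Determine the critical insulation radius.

r_cr = 1.54 cm

For a cylinder, r_cr = k_ins/h = 0.176/11.4 = 0.0154 m = 1.54 cm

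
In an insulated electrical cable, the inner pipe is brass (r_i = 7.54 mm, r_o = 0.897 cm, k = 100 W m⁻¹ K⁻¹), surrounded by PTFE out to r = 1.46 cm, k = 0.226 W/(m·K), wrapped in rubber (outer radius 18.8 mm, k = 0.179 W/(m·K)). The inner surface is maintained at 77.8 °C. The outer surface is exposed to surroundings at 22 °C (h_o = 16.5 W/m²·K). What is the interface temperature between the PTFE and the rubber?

T = 60.1 °C

Series thermal resistances, inner to outer:
  R'_brass = ln(0.00897/0.00754)/(2πk) = 0.1737/(2π·100) = 2.764×10^-4 m·K/W
  R'_PTFE = ln(0.0146/0.00897)/(2πk) = 0.4871/(2π·0.226) = 0.3431 m·K/W
  R'_rubber = ln(0.0188/0.0146)/(2πk) = 0.2528/(2π·0.179) = 0.2248 m·K/W
  R'_conv,out = 1/(2πr h) = 1/(2π·0.0188·16.5) = 0.5131 m·K/W
ΣR = 2.764×10^-4 + 0.3431 + 0.2248 + 0.5131 = 1.081 m·K/W
Q' = ΔT/ΣR = (77.8 °C − 22 °C)/1.081 = 51.62 W/m
From the inner boundary to the PTFE/rubber interface, ΣR_partial = 0.3434 m·K/W.
T_interface = T_in − Q'·ΣR_partial = 77.8 °C − (51.62)(0.3434) = 60.1 °C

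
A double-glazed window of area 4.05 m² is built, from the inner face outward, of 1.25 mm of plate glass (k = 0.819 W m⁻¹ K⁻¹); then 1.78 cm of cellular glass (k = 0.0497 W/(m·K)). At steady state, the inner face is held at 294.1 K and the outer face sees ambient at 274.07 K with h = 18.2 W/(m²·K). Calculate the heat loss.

Q = 196 W

Series thermal resistances, inner to outer:
  R_plate glass = L/(kA) = 0.00125/(0.819·4.05) = 3.769×10^-4 K/W
  R_cellular glass = L/(kA) = 0.0178/(0.0497·4.05) = 0.08843 K/W
  R_conv,out = 1/(hA) = 1/(18.2·4.05) = 0.01357 K/W
ΣR = 3.769×10^-4 + 0.08843 + 0.01357 = 0.1024 K/W
Q = ΔT/ΣR = (294.1 K − 274.07 K)/0.1024 = 196 W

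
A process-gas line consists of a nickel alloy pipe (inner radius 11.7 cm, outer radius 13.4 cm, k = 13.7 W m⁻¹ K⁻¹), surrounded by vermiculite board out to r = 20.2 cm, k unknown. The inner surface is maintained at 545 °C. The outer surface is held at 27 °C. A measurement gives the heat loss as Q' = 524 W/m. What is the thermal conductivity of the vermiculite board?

ΣR = ΔT/Q' = |545 − 27|/524 = 0.9885 m·K/W
Known resistances:
  R'_nickel alloy = ln(0.134/0.117)/(2πk) = 0.1357/(2π·13.7) = 0.001576 m·K/W
R_vermiculite board = ΣR − ΣR_known = 0.9885 − 0.001576 = 0.9869 m·K/W
ln(r₂/r₁)/(2πk) = 0.9869 ⇒ k = 0.4104/(2π·0.9869) = 0.0662 W/m·K

k = 0.0662 W/m·K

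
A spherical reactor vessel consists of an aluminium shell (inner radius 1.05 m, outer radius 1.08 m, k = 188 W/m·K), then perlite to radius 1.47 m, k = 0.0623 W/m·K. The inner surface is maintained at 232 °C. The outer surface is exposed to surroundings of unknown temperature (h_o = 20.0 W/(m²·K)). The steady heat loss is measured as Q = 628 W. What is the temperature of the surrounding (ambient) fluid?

Series resistances:
  R_aluminium = (1/1.05 − 1/1.08)/(4πk) = 0.02646/(4π·188) = 1.120×10^-5 K/W
  R_perlite = (1/1.08 − 1/1.47)/(4πk) = 0.2457/(4π·0.0623) = 0.3138 K/W
  R_conv,out = 1/(4πr²h) = 1/(4π·1.47²·20.0) = 0.001841 K/W
ΣR = 0.3156 K/W
ΔT = Q·ΣR = 628 × 0.3156 = 198.2 K
Heat flows outward, so T_out = T_in − ΔT = 232 − 198.2 = 33.8 °C

T_out = 33.8 °C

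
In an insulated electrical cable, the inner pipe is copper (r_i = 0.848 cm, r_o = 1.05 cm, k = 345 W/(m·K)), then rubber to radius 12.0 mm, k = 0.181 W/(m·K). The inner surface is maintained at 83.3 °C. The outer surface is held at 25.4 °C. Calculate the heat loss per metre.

Resistance network (inner→outer):
  R'_copper = ln(0.0105/0.00848)/(2πk) = 0.2137/(2π·345) = 9.857×10^-5 m·K/W
  R'_rubber = ln(0.0120/0.0105)/(2πk) = 0.1335/(2π·0.181) = 0.1174 m·K/W
ΣR = 9.857×10^-5 + 0.1174 = 0.1175 m·K/W
Q' = ΔT/ΣR = (83.3 °C − 25.4 °C)/0.1175 = 493 W/m

Q' = 493 W/m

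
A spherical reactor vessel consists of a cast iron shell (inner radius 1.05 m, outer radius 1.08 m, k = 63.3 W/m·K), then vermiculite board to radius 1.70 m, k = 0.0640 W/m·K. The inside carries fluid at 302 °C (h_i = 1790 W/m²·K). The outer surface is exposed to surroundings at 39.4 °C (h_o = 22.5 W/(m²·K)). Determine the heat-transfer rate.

Resistance network (inner→outer):
  R_conv,in = 1/(4πr²h) = 1/(4π·1.05²·1790) = 4.032×10^-5 K/W
  R_cast iron = (1/1.05 − 1/1.08)/(4πk) = 0.02646/(4π·63.3) = 3.326×10^-5 K/W
  R_vermiculite board = (1/1.08 − 1/1.70)/(4πk) = 0.3377/(4π·0.0640) = 0.4199 K/W
  R_conv,out = 1/(4πr²h) = 1/(4π·1.70²·22.5) = 0.001224 K/W
ΣR = 4.032×10^-5 + 3.326×10^-5 + 0.4199 + 0.001224 = 0.4212 K/W
Q = ΔT/ΣR = (302 °C − 39.4 °C)/0.4212 = 623 W

Q = 623 W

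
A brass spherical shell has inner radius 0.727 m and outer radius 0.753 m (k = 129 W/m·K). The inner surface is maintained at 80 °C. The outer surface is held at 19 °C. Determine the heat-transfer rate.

Q = 2.08×10^6 W

Q = 4πk·ΔT/(1/r₁ − 1/r₂) = 4π × 129 × 61 / (1/0.727 − 1/0.753) = 2.08×10^6 W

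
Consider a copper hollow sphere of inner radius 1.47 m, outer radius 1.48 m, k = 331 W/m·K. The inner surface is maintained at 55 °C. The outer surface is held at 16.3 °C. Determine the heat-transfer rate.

Q = 35000 kW

Q = 4πk·ΔT/(1/r₁ − 1/r₂) = 4π × 331 × 38.7 / (1/1.47 − 1/1.48) = 3.50×10^7 W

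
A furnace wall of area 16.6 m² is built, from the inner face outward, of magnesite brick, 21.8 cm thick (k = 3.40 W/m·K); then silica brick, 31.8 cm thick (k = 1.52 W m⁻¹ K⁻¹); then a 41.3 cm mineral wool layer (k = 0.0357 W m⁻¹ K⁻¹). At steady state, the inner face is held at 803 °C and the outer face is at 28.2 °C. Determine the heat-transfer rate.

Treat each layer as a resistance in series:
  R_magnesite brick = L/(kA) = 0.218/(3.40·16.6) = 0.003863 K/W
  R_silica brick = L/(kA) = 0.318/(1.52·16.6) = 0.01260 K/W
  R_mineral wool = L/(kA) = 0.413/(0.0357·16.6) = 0.6969 K/W
ΣR = 0.003863 + 0.01260 + 0.6969 = 0.7134 K/W
Q = ΔT/ΣR = (803 °C − 28.2 °C)/0.7134 = 1090 W

Q = 1090 W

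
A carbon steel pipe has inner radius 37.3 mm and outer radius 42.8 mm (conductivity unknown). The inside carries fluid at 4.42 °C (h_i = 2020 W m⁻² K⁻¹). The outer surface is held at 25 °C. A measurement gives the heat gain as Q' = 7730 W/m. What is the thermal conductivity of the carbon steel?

k = 39.8 W/m·K

ΣR = ΔT/Q' = |4.42 − 25|/7730 = 0.002662 m·K/W
Known resistances:
  R'_conv,in = 1/(2πr h) = 1/(2π·0.0373·2020) = 0.002112 m·K/W
R_carbon steel = ΣR − ΣR_known = 0.002662 − 0.002112 = 5.500×10^-4 m·K/W
ln(r₂/r₁)/(2πk) = 5.500×10^-4 ⇒ k = 0.1375/(2π·5.500×10^-4) = 39.8 W/m·K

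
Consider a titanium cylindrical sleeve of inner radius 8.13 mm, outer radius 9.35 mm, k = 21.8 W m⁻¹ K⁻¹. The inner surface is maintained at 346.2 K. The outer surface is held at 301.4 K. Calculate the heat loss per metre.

Q' = 43.9 kW/m

Q' = 2πk·ΔT/ln(r₂/r₁) = 2π × 21.8 × 44.8 / ln(0.00935/0.00813) = 43900 W/m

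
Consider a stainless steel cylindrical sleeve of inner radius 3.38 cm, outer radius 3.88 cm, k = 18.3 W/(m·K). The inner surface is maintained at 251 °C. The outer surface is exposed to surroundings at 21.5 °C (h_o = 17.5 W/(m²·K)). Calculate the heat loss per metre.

Q' = 974 W/m

Treat each layer as a resistance in series:
  R'_stainless steel = ln(0.0388/0.0338)/(2πk) = 0.1380/(2π·18.3) = 0.001200 m·K/W
  R'_conv,out = 1/(2πr h) = 1/(2π·0.0388·17.5) = 0.2344 m·K/W
ΣR = 0.001200 + 0.2344 = 0.2356 m·K/W
Q' = ΔT/ΣR = (251 °C − 21.5 °C)/0.2356 = 974 W/m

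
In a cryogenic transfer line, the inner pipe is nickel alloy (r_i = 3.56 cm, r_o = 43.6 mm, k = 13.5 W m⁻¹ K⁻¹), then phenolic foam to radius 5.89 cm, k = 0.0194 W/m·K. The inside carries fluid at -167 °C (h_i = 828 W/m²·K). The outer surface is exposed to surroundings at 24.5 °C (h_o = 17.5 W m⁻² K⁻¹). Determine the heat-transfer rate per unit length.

Q' = 72.8 W/m

Series thermal resistances, inner to outer:
  R'_conv,in = 1/(2πr h) = 1/(2π·0.0356·828) = 0.005399 m·K/W
  R'_nickel alloy = ln(0.0436/0.0356)/(2πk) = 0.2027/(2π·13.5) = 0.002390 m·K/W
  R'_phenolic foam = ln(0.0589/0.0436)/(2πk) = 0.3008/(2π·0.0194) = 2.468 m·K/W
  R'_conv,out = 1/(2πr h) = 1/(2π·0.0589·17.5) = 0.1544 m·K/W
ΣR = 0.005399 + 0.002390 + 2.468 + 0.1544 = 2.630 m·K/W
Q' = ΔT/ΣR = (-167 °C − 24.5 °C)/2.630 = -72.8 W/m
(Negative Q' ⇒ heat flows inward; heat gain = 72.8 W/m.)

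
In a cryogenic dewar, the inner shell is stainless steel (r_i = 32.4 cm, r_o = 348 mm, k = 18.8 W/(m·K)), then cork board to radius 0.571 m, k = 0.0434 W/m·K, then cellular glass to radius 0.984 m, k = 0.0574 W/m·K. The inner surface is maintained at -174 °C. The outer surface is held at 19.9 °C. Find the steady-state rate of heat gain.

Q = 63.0 W

Series thermal resistances, inner to outer:
  R_stainless steel = (1/0.324 − 1/0.348)/(4πk) = 0.2129/(4π·18.8) = 9.010×10^-4 K/W
  R_cork board = (1/0.348 − 1/0.571)/(4πk) = 1.122/(4π·0.0434) = 2.058 K/W
  R_cellular glass = (1/0.571 − 1/0.984)/(4πk) = 0.7351/(4π·0.0574) = 1.019 K/W
ΣR = 9.010×10^-4 + 2.058 + 1.019 = 3.078 K/W
Q = ΔT/ΣR = (-174 °C − 19.9 °C)/3.078 = -63.0 W
(Negative Q ⇒ heat flows inward; heat gain = 63.0 W.)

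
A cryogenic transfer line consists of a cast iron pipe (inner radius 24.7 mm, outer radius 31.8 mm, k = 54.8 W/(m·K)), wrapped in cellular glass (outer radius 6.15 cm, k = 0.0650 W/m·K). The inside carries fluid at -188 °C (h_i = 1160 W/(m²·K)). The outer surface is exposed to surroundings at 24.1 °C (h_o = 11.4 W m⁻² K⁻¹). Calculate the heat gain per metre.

Q' = 115 W/m

Resistance network (inner→outer):
  R'_conv,in = 1/(2πr h) = 1/(2π·0.0247·1160) = 0.005555 m·K/W
  R'_cast iron = ln(0.0318/0.0247)/(2πk) = 0.2527/(2π·54.8) = 7.338×10^-4 m·K/W
  R'_cellular glass = ln(0.0615/0.0318)/(2πk) = 0.6596/(2π·0.0650) = 1.615 m·K/W
  R'_conv,out = 1/(2πr h) = 1/(2π·0.0615·11.4) = 0.2270 m·K/W
ΣR = 0.005555 + 7.338×10^-4 + 1.615 + 0.2270 = 1.848 m·K/W
Q' = ΔT/ΣR = (-188 °C − 24.1 °C)/1.848 = -115 W/m
(Negative Q' ⇒ heat flows inward; heat gain = 115 W/m.)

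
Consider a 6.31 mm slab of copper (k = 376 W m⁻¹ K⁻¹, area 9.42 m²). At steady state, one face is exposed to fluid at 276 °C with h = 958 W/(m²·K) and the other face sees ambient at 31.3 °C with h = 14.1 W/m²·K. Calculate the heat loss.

Treat each layer as a resistance in series:
  R_conv,in = 1/(hA) = 1/(958·9.42) = 1.108×10^-4 K/W
  R_copper = L/(kA) = 0.00631/(376·9.42) = 1.782×10^-6 K/W
  R_conv,out = 1/(hA) = 1/(14.1·9.42) = 0.007529 K/W
ΣR = 1.108×10^-4 + 1.782×10^-6 + 0.007529 = 0.007642 K/W
Q = ΔT/ΣR = (276 °C − 31.3 °C)/0.007642 = 32000 W

Q = 32000 W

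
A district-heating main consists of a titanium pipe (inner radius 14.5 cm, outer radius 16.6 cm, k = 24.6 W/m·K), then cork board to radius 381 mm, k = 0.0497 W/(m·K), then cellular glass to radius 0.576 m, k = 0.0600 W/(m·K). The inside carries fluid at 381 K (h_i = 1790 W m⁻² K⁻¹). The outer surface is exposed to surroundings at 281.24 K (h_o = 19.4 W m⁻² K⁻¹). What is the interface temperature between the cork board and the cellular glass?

T = 310.6 K

Resistance network (inner→outer):
  R'_conv,in = 1/(2πr h) = 1/(2π·0.145·1790) = 6.132×10^-4 m·K/W
  R'_titanium = ln(0.166/0.145)/(2πk) = 0.1353/(2π·24.6) = 8.751×10^-4 m·K/W
  R'_cork board = ln(0.381/0.166)/(2πk) = 0.8308/(2π·0.0497) = 2.661 m·K/W
  R'_cellular glass = ln(0.576/0.381)/(2πk) = 0.4133/(2π·0.0600) = 1.096 m·K/W
  R'_conv,out = 1/(2πr h) = 1/(2π·0.576·19.4) = 0.01424 m·K/W
ΣR = 6.132×10^-4 + 8.751×10^-4 + 2.661 + 1.096 + 0.01424 = 3.773 m·K/W
Q' = ΔT/ΣR = (381 K − 281.24 K)/3.773 = 26.44 W/m
From the inner boundary to the cork board/cellular glass interface, ΣR_partial = 2.662 m·K/W.
T_interface = T_in − Q'·ΣR_partial = 381 K − (26.44)(2.662) = 310.6 K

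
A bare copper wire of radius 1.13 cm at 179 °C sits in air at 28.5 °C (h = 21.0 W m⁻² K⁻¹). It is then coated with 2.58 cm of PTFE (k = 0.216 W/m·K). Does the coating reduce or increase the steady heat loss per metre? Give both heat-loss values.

reduces: 224 → 139 W/m

Critical radius for a cylinder: r_cr = k/h = 0.0103 m = 1.03 cm.
Outer radius after coating: r₂ = 0.0113 + 0.0258 = 0.0371 m.
Since r₁ ≥ r_cr, any added insulation reduces the heat loss.
Bare: R = 1/(2πr₁h) = 0.6707 m·K/W; Q = 150.5/0.6707 = 224 W/m.
Coated: R = R_cond + R_conv = 1.080 m·K/W; Q = 150.5/1.080 = 139 W/m.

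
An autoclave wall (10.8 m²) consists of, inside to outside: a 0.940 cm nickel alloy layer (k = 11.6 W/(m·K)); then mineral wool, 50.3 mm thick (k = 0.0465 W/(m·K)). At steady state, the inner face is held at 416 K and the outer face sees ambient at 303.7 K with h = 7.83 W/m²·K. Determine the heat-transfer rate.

Resistance network (inner→outer):
  R_nickel alloy = L/(kA) = 0.00940/(11.6·10.8) = 7.503×10^-5 K/W
  R_mineral wool = L/(kA) = 0.0503/(0.0465·10.8) = 0.1002 K/W
  R_conv,out = 1/(hA) = 1/(7.83·10.8) = 0.01183 K/W
ΣR = 7.503×10^-5 + 0.1002 + 0.01183 = 0.1121 K/W
Q = ΔT/ΣR = (416 K − 303.7 K)/0.1121 = 1000 W

Q = 1000 W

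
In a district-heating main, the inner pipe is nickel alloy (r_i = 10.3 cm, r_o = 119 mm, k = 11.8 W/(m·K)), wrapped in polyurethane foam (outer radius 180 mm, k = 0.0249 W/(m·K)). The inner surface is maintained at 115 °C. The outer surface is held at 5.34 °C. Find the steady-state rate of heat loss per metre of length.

Q' = 41.4 W/m

Resistance network (inner→outer):
  R'_nickel alloy = ln(0.119/0.103)/(2πk) = 0.1444/(2π·11.8) = 0.001948 m·K/W
  R'_polyurethane foam = ln(0.180/0.119)/(2πk) = 0.4138/(2π·0.0249) = 2.645 m·K/W
ΣR = 0.001948 + 2.645 = 2.647 m·K/W
Q' = ΔT/ΣR = (115 °C − 5.34 °C)/2.647 = 41.4 W/m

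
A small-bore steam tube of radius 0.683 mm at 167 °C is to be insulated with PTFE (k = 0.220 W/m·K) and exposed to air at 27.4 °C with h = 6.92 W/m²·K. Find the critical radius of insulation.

For a cylinder, r_cr = k_ins/h = 0.220/6.92 = 0.0318 m = 3.18 cm

r_cr = 3.18 cm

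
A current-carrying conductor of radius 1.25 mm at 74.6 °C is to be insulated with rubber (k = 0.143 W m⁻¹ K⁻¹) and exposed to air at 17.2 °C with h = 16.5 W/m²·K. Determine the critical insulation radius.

r_cr = 0.867 cm

For a cylinder, r_cr = k_ins/h = 0.143/16.5 = 0.00867 m = 0.867 cm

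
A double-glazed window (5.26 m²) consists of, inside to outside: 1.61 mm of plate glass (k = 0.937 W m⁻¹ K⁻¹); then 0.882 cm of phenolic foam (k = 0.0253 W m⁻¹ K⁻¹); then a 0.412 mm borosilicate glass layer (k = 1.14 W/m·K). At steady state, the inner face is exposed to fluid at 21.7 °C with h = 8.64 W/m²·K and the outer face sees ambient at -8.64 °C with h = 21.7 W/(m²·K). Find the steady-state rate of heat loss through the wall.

Q = 311 W

Treat each layer as a resistance in series:
  R_conv,in = 1/(hA) = 1/(8.64·5.26) = 0.02200 K/W
  R_plate glass = L/(kA) = 0.00161/(0.937·5.26) = 3.267×10^-4 K/W
  R_phenolic foam = L/(kA) = 0.00882/(0.0253·5.26) = 0.06628 K/W
  R_borosilicate glass = L/(kA) = 4.12×10^-4/(1.14·5.26) = 6.871×10^-5 K/W
  R_conv,out = 1/(hA) = 1/(21.7·5.26) = 0.008761 K/W
ΣR = 0.02200 + 3.267×10^-4 + 0.06628 + 6.871×10^-5 + 0.008761 = 0.09744 K/W
Q = ΔT/ΣR = (21.7 °C − -8.64 °C)/0.09744 = 311 W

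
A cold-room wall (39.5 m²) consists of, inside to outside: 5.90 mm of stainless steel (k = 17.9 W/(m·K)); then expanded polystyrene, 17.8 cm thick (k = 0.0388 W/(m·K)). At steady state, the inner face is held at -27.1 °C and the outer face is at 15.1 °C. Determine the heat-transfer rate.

Q = 363 W

Resistance network (inner→outer):
  R_stainless steel = L/(kA) = 0.00590/(17.9·39.5) = 8.345×10^-6 K/W
  R_expanded polystyrene = L/(kA) = 0.178/(0.0388·39.5) = 0.1161 K/W
ΣR = 8.345×10^-6 + 0.1161 = 0.1161 K/W
Q = ΔT/ΣR = (-27.1 °C − 15.1 °C)/0.1161 = -363 W
(Negative Q ⇒ heat flows inward; heat gain = 363 W.)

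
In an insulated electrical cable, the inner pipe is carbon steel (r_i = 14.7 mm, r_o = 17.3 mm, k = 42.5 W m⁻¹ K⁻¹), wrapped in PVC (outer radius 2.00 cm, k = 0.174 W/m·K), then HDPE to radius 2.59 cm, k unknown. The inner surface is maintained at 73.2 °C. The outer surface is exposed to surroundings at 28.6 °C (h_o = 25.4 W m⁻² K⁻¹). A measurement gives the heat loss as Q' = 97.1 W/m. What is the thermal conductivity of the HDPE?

k = 0.489 W/m·K

ΣR = ΔT/Q' = |73.2 − 28.6|/97.1 = 0.4593 m·K/W
Known resistances:
  R'_carbon steel = ln(0.0173/0.0147)/(2πk) = 0.1629/(2π·42.5) = 6.099×10^-4 m·K/W
  R'_PVC = ln(0.0200/0.0173)/(2πk) = 0.1450/(2π·0.174) = 0.1327 m·K/W
  R'_conv,out = 1/(2πr h) = 1/(2π·0.0259·25.4) = 0.2419 m·K/W
R_HDPE = ΣR − ΣR_known = 0.4593 − 0.3752 = 0.08410 m·K/W
ln(r₂/r₁)/(2πk) = 0.08410 ⇒ k = 0.2585/(2π·0.08410) = 0.489 W/m·K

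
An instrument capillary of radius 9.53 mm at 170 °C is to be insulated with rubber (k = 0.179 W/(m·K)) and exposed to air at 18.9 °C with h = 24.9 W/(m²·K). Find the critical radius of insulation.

For a cylinder, r_cr = k_ins/h = 0.179/24.9 = 0.00719 m = 0.719 cm

r_cr = 0.719 cm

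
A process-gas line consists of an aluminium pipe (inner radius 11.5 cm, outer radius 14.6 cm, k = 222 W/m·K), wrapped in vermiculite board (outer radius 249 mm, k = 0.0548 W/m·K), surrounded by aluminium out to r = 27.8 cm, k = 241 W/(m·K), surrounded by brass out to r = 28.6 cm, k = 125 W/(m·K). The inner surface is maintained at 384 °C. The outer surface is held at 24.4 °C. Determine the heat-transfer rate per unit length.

Series thermal resistances, inner to outer:
  R'_aluminium = ln(0.146/0.115)/(2πk) = 0.2387/(2π·222) = 1.711×10^-4 m·K/W
  R'_vermiculite board = ln(0.249/0.146)/(2πk) = 0.5338/(2π·0.0548) = 1.550 m·K/W
  R'_aluminium = ln(0.278/0.249)/(2πk) = 0.1102/(2π·241) = 7.275×10^-5 m·K/W
  R'_brass = ln(0.286/0.278)/(2πk) = 0.02837/(2π·125) = 3.612×10^-5 m·K/W
ΣR = 1.711×10^-4 + 1.550 + 7.275×10^-5 + 3.612×10^-5 = 1.550 m·K/W
Q' = ΔT/ΣR = (384 °C − 24.4 °C)/1.550 = 232 W/m

Q' = 232 W/m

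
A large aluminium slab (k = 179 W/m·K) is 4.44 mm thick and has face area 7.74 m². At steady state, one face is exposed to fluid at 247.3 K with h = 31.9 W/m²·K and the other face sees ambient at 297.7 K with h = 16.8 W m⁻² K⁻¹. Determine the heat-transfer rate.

Series thermal resistances, inner to outer:
  R_conv,in = 1/(hA) = 1/(31.9·7.74) = 0.004050 K/W
  R_aluminium = L/(kA) = 0.00444/(179·7.74) = 3.205×10^-6 K/W
  R_conv,out = 1/(hA) = 1/(16.8·7.74) = 0.007690 K/W
ΣR = 0.004050 + 3.205×10^-6 + 0.007690 = 0.01174 K/W
Q = ΔT/ΣR = (247.3 K − 297.7 K)/0.01174 = -4290 W
(Negative Q ⇒ heat flows inward; heat gain = 4290 W.)

Q = 4.29 kW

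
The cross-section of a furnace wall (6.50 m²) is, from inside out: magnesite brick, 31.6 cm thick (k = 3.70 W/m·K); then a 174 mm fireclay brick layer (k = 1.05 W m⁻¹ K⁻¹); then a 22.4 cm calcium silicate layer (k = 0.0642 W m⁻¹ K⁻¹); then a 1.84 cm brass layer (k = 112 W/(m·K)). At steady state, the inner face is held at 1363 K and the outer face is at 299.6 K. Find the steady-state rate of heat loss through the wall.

Resistance network (inner→outer):
  R_magnesite brick = L/(kA) = 0.316/(3.70·6.50) = 0.01314 K/W
  R_fireclay brick = L/(kA) = 0.174/(1.05·6.50) = 0.02549 K/W
  R_calcium silicate = L/(kA) = 0.224/(0.0642·6.50) = 0.5368 K/W
  R_brass = L/(kA) = 0.0184/(112·6.50) = 2.527×10^-5 K/W
ΣR = 0.01314 + 0.02549 + 0.5368 + 2.527×10^-5 = 0.5755 K/W
Q = ΔT/ΣR = (1363 K − 299.6 K)/0.5755 = 1850 W

Q = 1850 W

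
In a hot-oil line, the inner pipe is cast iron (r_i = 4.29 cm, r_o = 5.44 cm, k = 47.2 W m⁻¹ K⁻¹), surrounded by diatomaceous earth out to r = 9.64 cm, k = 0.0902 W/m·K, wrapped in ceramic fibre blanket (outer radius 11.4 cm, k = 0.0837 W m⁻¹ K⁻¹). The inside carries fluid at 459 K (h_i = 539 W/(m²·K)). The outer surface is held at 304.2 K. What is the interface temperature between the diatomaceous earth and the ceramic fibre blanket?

Resistance network (inner→outer):
  R'_conv,in = 1/(2πr h) = 1/(2π·0.0429·539) = 0.006883 m·K/W
  R'_cast iron = ln(0.0544/0.0429)/(2πk) = 0.2375/(2π·47.2) = 8.008×10^-4 m·K/W
  R'_diatomaceous earth = ln(0.0964/0.0544)/(2πk) = 0.5721/(2π·0.0902) = 1.010 m·K/W
  R'_ceramic fibre blanket = ln(0.114/0.0964)/(2πk) = 0.1677/(2π·0.0837) = 0.3189 m·K/W
ΣR = 0.006883 + 8.008×10^-4 + 1.010 + 0.3189 = 1.337 m·K/W
Q' = ΔT/ΣR = (459 K − 304.2 K)/1.337 = 115.8 W/m
From the inner boundary to the diatomaceous earth/ceramic fibre blanket interface, ΣR_partial = 1.018 m·K/W.
T_interface = T_in − Q'·ΣR_partial = 459 K − (115.8)(1.018) = 341.1 K

T = 341.1 K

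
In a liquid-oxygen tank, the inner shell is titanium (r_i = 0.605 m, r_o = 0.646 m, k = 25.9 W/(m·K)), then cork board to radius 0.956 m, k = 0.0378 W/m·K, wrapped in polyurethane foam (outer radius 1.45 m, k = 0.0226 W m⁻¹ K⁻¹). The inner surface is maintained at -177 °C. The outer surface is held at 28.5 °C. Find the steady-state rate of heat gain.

Q = 88.9 W

Series thermal resistances, inner to outer:
  R_titanium = (1/0.605 − 1/0.646)/(4πk) = 0.1049/(4π·25.9) = 3.223×10^-4 K/W
  R_cork board = (1/0.646 − 1/0.956)/(4πk) = 0.5020/(4π·0.0378) = 1.057 K/W
  R_polyurethane foam = (1/0.956 − 1/1.45)/(4πk) = 0.3564/(4π·0.0226) = 1.255 K/W
ΣR = 3.223×10^-4 + 1.057 + 1.255 = 2.312 K/W
Q = ΔT/ΣR = (-177 °C − 28.5 °C)/2.312 = -88.9 W
(Negative Q ⇒ heat flows inward; heat gain = 88.9 W.)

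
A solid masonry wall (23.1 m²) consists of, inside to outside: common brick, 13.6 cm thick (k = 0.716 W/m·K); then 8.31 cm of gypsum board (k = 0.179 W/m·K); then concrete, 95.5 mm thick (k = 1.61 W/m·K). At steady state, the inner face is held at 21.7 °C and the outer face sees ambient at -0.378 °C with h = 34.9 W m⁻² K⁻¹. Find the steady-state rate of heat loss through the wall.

Q = 687 W

Series thermal resistances, inner to outer:
  R_common brick = L/(kA) = 0.136/(0.716·23.1) = 0.008223 K/W
  R_gypsum board = L/(kA) = 0.0831/(0.179·23.1) = 0.02010 K/W
  R_concrete = L/(kA) = 0.0955/(1.61·23.1) = 0.002568 K/W
  R_conv,out = 1/(hA) = 1/(34.9·23.1) = 0.001240 K/W
ΣR = 0.008223 + 0.02010 + 0.002568 + 0.001240 = 0.03213 K/W
Q = ΔT/ΣR = (21.7 °C − -0.378 °C)/0.03213 = 687 W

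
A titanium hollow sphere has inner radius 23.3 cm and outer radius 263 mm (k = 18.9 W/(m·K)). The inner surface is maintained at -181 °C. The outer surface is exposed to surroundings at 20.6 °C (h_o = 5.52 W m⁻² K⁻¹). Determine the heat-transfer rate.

Resistance network (inner→outer):
  R_titanium = (1/0.233 − 1/0.263)/(4πk) = 0.4896/(4π·18.9) = 0.002061 K/W
  R_conv,out = 1/(4πr²h) = 1/(4π·0.263²·5.52) = 0.2084 K/W
ΣR = 0.002061 + 0.2084 = 0.2105 K/W
Q = ΔT/ΣR = (-181 °C − 20.6 °C)/0.2105 = -958 W
(Negative Q ⇒ heat flows inward; heat gain = 958 W.)

Q = 958 W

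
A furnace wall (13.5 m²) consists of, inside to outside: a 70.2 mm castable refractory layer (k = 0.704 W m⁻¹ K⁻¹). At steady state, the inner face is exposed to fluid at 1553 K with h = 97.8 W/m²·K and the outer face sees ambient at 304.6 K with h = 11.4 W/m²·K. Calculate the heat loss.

Series thermal resistances, inner to outer:
  R_conv,in = 1/(hA) = 1/(97.8·13.5) = 7.574×10^-4 K/W
  R_castable refractory = L/(kA) = 0.0702/(0.704·13.5) = 0.007386 K/W
  R_conv,out = 1/(hA) = 1/(11.4·13.5) = 0.006498 K/W
ΣR = 7.574×10^-4 + 0.007386 + 0.006498 = 0.01464 K/W
Q = ΔT/ΣR = (1553 K − 304.6 K)/0.01464 = 85300 W

Q = 85.3 kW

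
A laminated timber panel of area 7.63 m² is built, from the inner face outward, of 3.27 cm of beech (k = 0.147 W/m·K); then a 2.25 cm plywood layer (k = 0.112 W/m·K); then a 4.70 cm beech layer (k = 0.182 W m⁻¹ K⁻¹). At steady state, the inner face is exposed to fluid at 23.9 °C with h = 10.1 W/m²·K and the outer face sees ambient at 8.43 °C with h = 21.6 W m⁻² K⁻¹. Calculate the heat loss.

Treat each layer as a resistance in series:
  R_conv,in = 1/(hA) = 1/(10.1·7.63) = 0.01298 K/W
  R_beech = L/(kA) = 0.0327/(0.147·7.63) = 0.02915 K/W
  R_plywood = L/(kA) = 0.0225/(0.112·7.63) = 0.02633 K/W
  R_beech = L/(kA) = 0.0470/(0.182·7.63) = 0.03385 K/W
  R_conv,out = 1/(hA) = 1/(21.6·7.63) = 0.006068 K/W
ΣR = 0.01298 + 0.02915 + 0.02633 + 0.03385 + 0.006068 = 0.1084 K/W
Q = ΔT/ΣR = (23.9 °C − 8.43 °C)/0.1084 = 143 W

Q = 143 W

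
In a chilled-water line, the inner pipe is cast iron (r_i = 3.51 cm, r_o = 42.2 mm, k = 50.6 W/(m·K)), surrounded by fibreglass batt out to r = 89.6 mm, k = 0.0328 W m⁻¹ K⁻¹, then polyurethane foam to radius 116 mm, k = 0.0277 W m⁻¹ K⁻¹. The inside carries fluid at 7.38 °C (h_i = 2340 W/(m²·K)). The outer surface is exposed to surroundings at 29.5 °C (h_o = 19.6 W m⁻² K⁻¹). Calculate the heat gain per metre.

Q' = 4.25 W/m

Treat each layer as a resistance in series:
  R'_conv,in = 1/(2πr h) = 1/(2π·0.0351·2340) = 0.001938 m·K/W
  R'_cast iron = ln(0.0422/0.0351)/(2πk) = 0.1842/(2π·50.6) = 5.794×10^-4 m·K/W
  R'_fibreglass batt = ln(0.0896/0.0422)/(2πk) = 0.7529/(2π·0.0328) = 3.653 m·K/W
  R'_polyurethane foam = ln(0.116/0.0896)/(2πk) = 0.2582/(2π·0.0277) = 1.484 m·K/W
  R'_conv,out = 1/(2πr h) = 1/(2π·0.116·19.6) = 0.07000 m·K/W
ΣR = 0.001938 + 5.794×10^-4 + 3.653 + 1.484 + 0.07000 = 5.210 m·K/W
Q' = ΔT/ΣR = (7.38 °C − 29.5 °C)/5.210 = -4.25 W/m
(Negative Q' ⇒ heat flows inward; heat gain = 4.25 W/m.)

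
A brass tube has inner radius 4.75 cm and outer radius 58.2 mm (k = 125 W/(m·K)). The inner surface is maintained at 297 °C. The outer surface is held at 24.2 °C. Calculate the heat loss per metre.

Q' = 1050 kW/m

Q' = 2πk·ΔT/ln(r₂/r₁) = 2π × 125 × 272.8 / ln(0.0582/0.0475) = 1.05×10^6 W/m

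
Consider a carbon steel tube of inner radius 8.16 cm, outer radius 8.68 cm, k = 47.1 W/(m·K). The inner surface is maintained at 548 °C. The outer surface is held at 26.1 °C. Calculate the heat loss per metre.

Q' = 2πk·ΔT/ln(r₂/r₁) = 2π × 47.1 × 521.9 / ln(0.0868/0.0816) = 2.50×10^6 W/m

Q' = 2500 kW/m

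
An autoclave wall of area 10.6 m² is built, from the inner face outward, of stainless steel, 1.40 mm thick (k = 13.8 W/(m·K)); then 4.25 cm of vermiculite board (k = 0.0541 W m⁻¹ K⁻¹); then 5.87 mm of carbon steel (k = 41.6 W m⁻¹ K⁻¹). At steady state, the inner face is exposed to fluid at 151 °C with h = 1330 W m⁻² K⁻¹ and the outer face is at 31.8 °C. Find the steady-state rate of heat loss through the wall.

Series thermal resistances, inner to outer:
  R_conv,in = 1/(hA) = 1/(1330·10.6) = 7.093×10^-5 K/W
  R_stainless steel = L/(kA) = 0.00140/(13.8·10.6) = 9.571×10^-6 K/W
  R_vermiculite board = L/(kA) = 0.0425/(0.0541·10.6) = 0.07411 K/W
  R_carbon steel = L/(kA) = 0.00587/(41.6·10.6) = 1.331×10^-5 K/W
ΣR = 7.093×10^-5 + 9.571×10^-6 + 0.07411 + 1.331×10^-5 = 0.07420 K/W
Q = ΔT/ΣR = (151 °C − 31.8 °C)/0.07420 = 1610 W

Q = 1610 W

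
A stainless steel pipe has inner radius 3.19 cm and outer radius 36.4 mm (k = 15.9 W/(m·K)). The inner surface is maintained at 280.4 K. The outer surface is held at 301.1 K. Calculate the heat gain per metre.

Q' = 15700 W/m

Q' = 2πk·ΔT/ln(r₂/r₁) = 2π × 15.9 × 20.7 / ln(0.0364/0.0319) = 15700 W/m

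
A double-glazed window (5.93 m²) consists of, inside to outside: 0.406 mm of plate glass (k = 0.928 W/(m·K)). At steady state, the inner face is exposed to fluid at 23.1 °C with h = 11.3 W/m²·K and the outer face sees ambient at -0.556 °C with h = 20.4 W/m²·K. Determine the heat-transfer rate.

Q = 1020 W

Series thermal resistances, inner to outer:
  R_conv,in = 1/(hA) = 1/(11.3·5.93) = 0.01492 K/W
  R_plate glass = L/(kA) = 4.06×10^-4/(0.928·5.93) = 7.378×10^-5 K/W
  R_conv,out = 1/(hA) = 1/(20.4·5.93) = 0.008266 K/W
ΣR = 0.01492 + 7.378×10^-5 + 0.008266 = 0.02326 K/W
Q = ΔT/ΣR = (23.1 °C − -0.556 °C)/0.02326 = 1020 W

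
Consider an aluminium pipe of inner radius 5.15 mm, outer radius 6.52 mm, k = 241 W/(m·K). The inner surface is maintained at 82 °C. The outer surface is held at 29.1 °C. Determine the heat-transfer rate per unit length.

Q' = 3.40×10^5 W/m

Q' = 2πk·ΔT/ln(r₂/r₁) = 2π × 241 × 52.9 / ln(0.00652/0.00515) = 3.40×10^5 W/m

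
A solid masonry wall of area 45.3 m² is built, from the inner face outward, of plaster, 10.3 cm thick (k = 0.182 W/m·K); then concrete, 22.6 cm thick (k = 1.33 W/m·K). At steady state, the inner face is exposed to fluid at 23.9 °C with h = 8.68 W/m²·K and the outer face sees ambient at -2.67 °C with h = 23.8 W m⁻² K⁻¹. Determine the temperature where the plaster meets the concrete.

Series thermal resistances, inner to outer:
  R_conv,in = 1/(hA) = 1/(8.68·45.3) = 0.002543 K/W
  R_plaster = L/(kA) = 0.103/(0.182·45.3) = 0.01249 K/W
  R_concrete = L/(kA) = 0.226/(1.33·45.3) = 0.003751 K/W
  R_conv,out = 1/(hA) = 1/(23.8·45.3) = 9.275×10^-4 K/W
ΣR = 0.002543 + 0.01249 + 0.003751 + 9.275×10^-4 = 0.01971 K/W
Q = ΔT/ΣR = (23.9 °C − -2.67 °C)/0.01971 = 1348 W
From the inner boundary to the plaster/concrete interface, ΣR_partial = 0.01503 K/W.
T_interface = T_in − Q·ΣR_partial = 23.9 °C − (1348)(0.01503) = 3.64 °C

T = 3.64 °C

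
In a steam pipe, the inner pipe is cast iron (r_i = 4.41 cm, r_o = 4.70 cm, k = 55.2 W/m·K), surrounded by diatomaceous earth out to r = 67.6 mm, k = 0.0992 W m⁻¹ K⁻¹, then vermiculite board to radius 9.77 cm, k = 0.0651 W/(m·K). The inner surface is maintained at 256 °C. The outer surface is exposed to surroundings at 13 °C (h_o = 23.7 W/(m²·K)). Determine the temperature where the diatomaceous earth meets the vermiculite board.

T = 165 °C

Series thermal resistances, inner to outer:
  R'_cast iron = ln(0.0470/0.0441)/(2πk) = 0.06369/(2π·55.2) = 1.836×10^-4 m·K/W
  R'_diatomaceous earth = ln(0.0676/0.0470)/(2πk) = 0.3635/(2π·0.0992) = 0.5831 m·K/W
  R'_vermiculite board = ln(0.0977/0.0676)/(2πk) = 0.3683/(2π·0.0651) = 0.9004 m·K/W
  R'_conv,out = 1/(2πr h) = 1/(2π·0.0977·23.7) = 0.06873 m·K/W
ΣR = 1.836×10^-4 + 0.5831 + 0.9004 + 0.06873 = 1.552 m·K/W
Q' = ΔT/ΣR = (256 °C − 13 °C)/1.552 = 156.6 W/m
From the inner boundary to the diatomaceous earth/vermiculite board interface, ΣR_partial = 0.5833 m·K/W.
T_interface = T_in − Q'·ΣR_partial = 256 °C − (156.6)(0.5833) = 165 °C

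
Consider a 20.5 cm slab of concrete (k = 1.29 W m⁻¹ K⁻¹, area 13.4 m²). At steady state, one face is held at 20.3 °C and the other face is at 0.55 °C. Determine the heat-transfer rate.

Q = kA·ΔT/L = 1.29 × 13.4 × |20.3 °C − 0.55 °C| / 0.205 = 1670 W

Q = 1670 W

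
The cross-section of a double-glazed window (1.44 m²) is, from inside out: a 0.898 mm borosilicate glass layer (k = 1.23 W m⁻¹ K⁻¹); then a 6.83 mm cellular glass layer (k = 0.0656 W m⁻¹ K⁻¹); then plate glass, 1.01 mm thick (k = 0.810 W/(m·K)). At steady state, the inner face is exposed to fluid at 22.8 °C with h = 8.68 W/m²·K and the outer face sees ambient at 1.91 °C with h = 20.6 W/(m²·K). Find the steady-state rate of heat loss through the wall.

Resistance network (inner→outer):
  R_conv,in = 1/(hA) = 1/(8.68·1.44) = 0.08001 K/W
  R_borosilicate glass = L/(kA) = 8.98×10^-4/(1.23·1.44) = 5.070×10^-4 K/W
  R_cellular glass = L/(kA) = 0.00683/(0.0656·1.44) = 0.07230 K/W
  R_plate glass = L/(kA) = 0.00101/(0.810·1.44) = 8.659×10^-4 K/W
  R_conv,out = 1/(hA) = 1/(20.6·1.44) = 0.03371 K/W
ΣR = 0.08001 + 5.070×10^-4 + 0.07230 + 8.659×10^-4 + 0.03371 = 0.1874 K/W
Q = ΔT/ΣR = (22.8 °C − 1.91 °C)/0.1874 = 111 W

Q = 111 W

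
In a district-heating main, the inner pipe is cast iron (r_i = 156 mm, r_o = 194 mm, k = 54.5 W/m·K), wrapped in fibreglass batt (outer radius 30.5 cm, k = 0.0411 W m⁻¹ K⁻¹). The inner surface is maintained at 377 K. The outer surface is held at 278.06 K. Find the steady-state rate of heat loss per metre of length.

Resistance network (inner→outer):
  R'_cast iron = ln(0.194/0.156)/(2πk) = 0.2180/(2π·54.5) = 6.366×10^-4 m·K/W
  R'_fibreglass batt = ln(0.305/0.194)/(2πk) = 0.4525/(2π·0.0411) = 1.752 m·K/W
ΣR = 6.366×10^-4 + 1.752 = 1.753 m·K/W
Q' = ΔT/ΣR = (377 K − 278.06 K)/1.753 = 56.4 W/m

Q' = 56.4 W/m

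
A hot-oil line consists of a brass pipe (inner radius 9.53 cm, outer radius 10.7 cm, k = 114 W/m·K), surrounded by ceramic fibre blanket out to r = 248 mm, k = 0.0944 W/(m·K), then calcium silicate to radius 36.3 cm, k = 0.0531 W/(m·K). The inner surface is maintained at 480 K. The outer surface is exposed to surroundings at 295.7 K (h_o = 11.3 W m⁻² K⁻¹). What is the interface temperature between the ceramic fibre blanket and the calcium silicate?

Resistance network (inner→outer):
  R'_brass = ln(0.107/0.0953)/(2πk) = 0.1158/(2π·114) = 1.617×10^-4 m·K/W
  R'_ceramic fibre blanket = ln(0.248/0.107)/(2πk) = 0.8406/(2π·0.0944) = 1.417 m·K/W
  R'_calcium silicate = ln(0.363/0.248)/(2πk) = 0.3810/(2π·0.0531) = 1.142 m·K/W
  R'_conv,out = 1/(2πr h) = 1/(2π·0.363·11.3) = 0.03880 m·K/W
ΣR = 1.617×10^-4 + 1.417 + 1.142 + 0.03880 = 2.598 m·K/W
Q' = ΔT/ΣR = (480 K − 295.7 K)/2.598 = 70.94 W/m
From the inner boundary to the ceramic fibre blanket/calcium silicate interface, ΣR_partial = 1.417 m·K/W.
T_interface = T_in − Q'·ΣR_partial = 480 K − (70.94)(1.417) = 379 K

T = 379 K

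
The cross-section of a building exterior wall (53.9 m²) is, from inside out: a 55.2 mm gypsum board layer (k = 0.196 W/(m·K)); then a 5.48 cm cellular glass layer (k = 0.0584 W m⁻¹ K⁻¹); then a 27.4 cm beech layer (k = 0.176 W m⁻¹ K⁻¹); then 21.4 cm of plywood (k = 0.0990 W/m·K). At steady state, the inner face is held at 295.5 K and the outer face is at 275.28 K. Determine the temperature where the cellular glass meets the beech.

T = 290.5 K

Resistance network (inner→outer):
  R_gypsum board = L/(kA) = 0.0552/(0.196·53.9) = 0.005225 K/W
  R_cellular glass = L/(kA) = 0.0548/(0.0584·53.9) = 0.01741 K/W
  R_beech = L/(kA) = 0.274/(0.176·53.9) = 0.02888 K/W
  R_plywood = L/(kA) = 0.214/(0.0990·53.9) = 0.04010 K/W
ΣR = 0.005225 + 0.01741 + 0.02888 + 0.04010 = 0.09161 K/W
Q = ΔT/ΣR = (295.5 K − 275.28 K)/0.09161 = 220.7 W
From the inner boundary to the cellular glass/beech interface, ΣR_partial = 0.02263 K/W.
T_interface = T_in − Q·ΣR_partial = 295.5 K − (220.7)(0.02263) = 290.5 K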